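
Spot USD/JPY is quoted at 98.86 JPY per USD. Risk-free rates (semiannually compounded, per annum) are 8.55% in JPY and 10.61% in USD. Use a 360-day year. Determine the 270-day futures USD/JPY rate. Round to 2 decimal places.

By covered interest parity, F = S · (1+r_JPY/2)^(2T) / (1+r_USD/2)^(2T)
= 98.86 × 1.064806 / 1.080621 = 98.86 × 0.985365
F = 97.41 JPY per USD

97.41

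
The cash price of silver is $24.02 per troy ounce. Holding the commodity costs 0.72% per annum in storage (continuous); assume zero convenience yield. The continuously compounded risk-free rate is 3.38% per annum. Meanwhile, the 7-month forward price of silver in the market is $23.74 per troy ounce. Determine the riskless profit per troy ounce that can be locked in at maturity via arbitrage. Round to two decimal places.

$0.86 per troy ounce

Fair forward: F* = S·e^(carry·T), with carry = (r + u) = 0.0338 + 0.0072 = 0.0410
F* = 24.02 · e^(0.0410 × 7/12) = 24.02 · e^0.023917 = 24.02 × 1.024205 = $24.6014
Market $23.74 < fair $24.6014: forward underpriced → reverse cash-and-carry (short spot, go long the forward).
At maturity, profit = |F_mkt − F*| = |23.74 − 24.6014| = $0.86 per troy ounce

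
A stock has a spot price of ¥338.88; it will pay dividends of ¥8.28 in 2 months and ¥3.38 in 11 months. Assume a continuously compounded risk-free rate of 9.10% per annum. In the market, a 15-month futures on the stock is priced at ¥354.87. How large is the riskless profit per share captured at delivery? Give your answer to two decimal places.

PV(dividends) I = 8.28·e^(−0.0910·2/12) + 3.38·e^(−0.0910·11/12) = 11.2649
Fair futures F* = (S − I)·e^(rT) = (338.88 − 11.2649)·e^0.113750 = 327.6151 × 1.120472 = 367.0835
Market ¥354.87 < fair 367.0835: forward underpriced → reverse cash-and-carry (short the stock, invest proceeds at r, pay the dividends, go long the forward).
Profit at T = |F_mkt − F*| = |354.87 − 367.0835| = ¥12.21 per share

¥12.21 per share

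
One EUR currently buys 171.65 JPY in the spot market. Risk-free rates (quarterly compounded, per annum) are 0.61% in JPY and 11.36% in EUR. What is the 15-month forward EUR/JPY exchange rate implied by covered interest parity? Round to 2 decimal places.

By covered interest parity, F = S · (1+r_JPY/4)^(4T) / (1+r_EUR/4)^(4T)
= 171.65 × 1.007648 / 1.150298 = 171.65 × 0.875989
F = 150.36 JPY per EUR

150.36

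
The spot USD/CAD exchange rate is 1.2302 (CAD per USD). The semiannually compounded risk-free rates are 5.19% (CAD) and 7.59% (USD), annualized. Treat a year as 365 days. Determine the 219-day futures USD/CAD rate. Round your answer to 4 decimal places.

1.2132

By covered interest parity, F = S · (1+r_CAD/2)^(2T) / (1+r_USD/2)^(2T)
= 1.2302 × 1.031220 / 1.045711 = 1.2302 × 0.986142
F = 1.2132 CAD per USD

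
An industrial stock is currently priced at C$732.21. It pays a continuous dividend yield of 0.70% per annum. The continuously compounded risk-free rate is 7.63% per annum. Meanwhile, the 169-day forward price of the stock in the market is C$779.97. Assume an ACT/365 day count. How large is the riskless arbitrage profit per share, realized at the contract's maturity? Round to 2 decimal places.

Fair forward: F* = S·e^(carry·T), with carry = (r − q) = 0.0763 − 0.0070 = 0.0693
F* = 732.21 · e^(0.0693 × 169/365) = 732.21 · e^0.032087 = 732.21 × 1.032607 = C$756.0852
Market C$779.97 > fair C$756.0852: forward overpriced → cash-and-carry (buy spot, short the forward).
At maturity, profit = |F_mkt − F*| = |779.97 − 756.0852| = C$23.88 per share

C$23.88 per share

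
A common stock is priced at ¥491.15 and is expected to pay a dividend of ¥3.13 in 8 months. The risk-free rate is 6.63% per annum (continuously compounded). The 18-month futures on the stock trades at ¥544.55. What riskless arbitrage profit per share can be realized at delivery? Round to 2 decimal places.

PV(dividends) I = 3.13·e^(−0.0663·8/12) = 2.9947
Fair futures F* = (S − I)·e^(rT) = (491.15 − 2.9947)·e^0.099450 = 488.1553 × 1.104563 = 539.1983
Market ¥544.55 > fair 539.1983: forward overpriced → cash-and-carry (borrow at r, buy the stock and collect the dividends, short the forward).
Profit at T = |F_mkt − F*| = |544.55 − 539.1983| = ¥5.35 per share

¥5.35 per share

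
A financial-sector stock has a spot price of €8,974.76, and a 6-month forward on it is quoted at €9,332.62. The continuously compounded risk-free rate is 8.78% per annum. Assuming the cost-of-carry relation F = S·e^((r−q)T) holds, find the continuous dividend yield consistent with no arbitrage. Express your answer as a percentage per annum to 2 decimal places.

From F = S·e^((r−q)T): (r − q) = ln(F/S)/T
ln(9332.62/8974.76) = ln(1.039874) = 0.039100
(r − q) = 0.039100 / (6/12) = 0.078200
q = r − ln(F/S)/T = 0.0878 − 0.078200 = 0.009600
q = 0.96%

0.96%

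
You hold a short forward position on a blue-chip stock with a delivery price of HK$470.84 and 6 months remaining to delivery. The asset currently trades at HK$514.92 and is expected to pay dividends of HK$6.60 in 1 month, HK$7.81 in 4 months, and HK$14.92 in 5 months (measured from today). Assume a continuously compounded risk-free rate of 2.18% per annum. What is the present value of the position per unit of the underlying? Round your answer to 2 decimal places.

-HK$20.06

PV(remaining dividends) I = 6.60·e^(−0.0218·1/12) + 7.81·e^(−0.0218·4/12) + 14.92·e^(−0.0218·5/12) = 29.1266
Current forward F = (S − I)·e^(rT) = (514.92 − 29.1266)·e^(0.0218·6/12) = 485.7934 × 1.010960 = 491.1177
Value (long) = (F − K)·e^(−rT) = (491.1177 − 470.84) × 0.989159 = 20.0579
Short position value = −(long value) = -HK$20.06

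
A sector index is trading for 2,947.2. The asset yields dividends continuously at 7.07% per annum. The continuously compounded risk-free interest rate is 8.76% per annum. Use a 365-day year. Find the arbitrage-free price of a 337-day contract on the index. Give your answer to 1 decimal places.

F = S·e^((r − q)T) = 2947.2 · e^((0.0876 − 0.0707) × 337/365)
= 2947.2 · e^0.015604 = 2947.2 × 1.015726
F = 2,993.5

2,993.5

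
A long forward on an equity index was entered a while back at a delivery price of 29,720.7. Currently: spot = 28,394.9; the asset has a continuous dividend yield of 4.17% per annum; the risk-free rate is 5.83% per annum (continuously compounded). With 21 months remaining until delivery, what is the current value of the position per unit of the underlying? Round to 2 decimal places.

Current fair forward for the remaining 21 months: F = S·e^((r − q)·T), (r − q) = 0.0583 − 0.0417 = 0.0166
F = 28394.9 · e^(0.0166 × 21/12) = 28394.9 × 1.02947607 = 29231.8701
Value of long forward = (F − K)·e^(−rT) = (29231.8701 − 29720.7) · e^(−0.0583·21/12)
= -488.8299 × 0.90300698 = -441.42

-441.42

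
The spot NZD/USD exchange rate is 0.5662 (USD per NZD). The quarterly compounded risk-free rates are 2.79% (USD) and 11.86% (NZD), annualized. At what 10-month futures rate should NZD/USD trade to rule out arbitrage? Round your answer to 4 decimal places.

0.5257

By covered interest parity, F = S · (1+r_USD/4)^(4T) / (1+r_NZD/4)^(4T)
= 0.5662 × 1.023440 / 1.102297 = 0.5662 × 0.928461
F = 0.5257 USD per NZD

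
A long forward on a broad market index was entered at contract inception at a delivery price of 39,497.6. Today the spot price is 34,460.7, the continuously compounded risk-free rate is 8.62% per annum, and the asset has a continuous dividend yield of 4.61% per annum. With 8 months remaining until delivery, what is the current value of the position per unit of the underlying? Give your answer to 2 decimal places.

Current fair forward for the remaining 8 months: F = S·e^((r − q)·T), (r − q) = 0.0862 − 0.0461 = 0.0401
F = 34460.7 · e^(0.0401 × 8/12) = 34460.7 × 1.02709387 = 35394.3737
Value of long forward = (F − K)·e^(−rT) = (35394.3737 − 39497.6) · e^(−0.0862·8/12)
= -4103.2263 × 0.94415336 = -3874.07

-3874.07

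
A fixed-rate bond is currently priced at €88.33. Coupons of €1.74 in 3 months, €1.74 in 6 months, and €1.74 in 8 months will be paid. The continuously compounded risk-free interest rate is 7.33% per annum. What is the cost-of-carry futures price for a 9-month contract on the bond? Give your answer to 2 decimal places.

€87.99

PV(coupons) I = 1.74·e^(−0.0733·3/12) + 1.74·e^(−0.0733·6/12) + 1.74·e^(−0.0733·8/12)
I = 1.7084 + 1.6774 + 1.6570 = 5.0428
F = (S − I)·e^(rT) = (88.33 − 5.0428) · e^(0.0733·9/12)
= 83.2872 · e^0.054975 = 83.2872 × 1.056514 = €87.99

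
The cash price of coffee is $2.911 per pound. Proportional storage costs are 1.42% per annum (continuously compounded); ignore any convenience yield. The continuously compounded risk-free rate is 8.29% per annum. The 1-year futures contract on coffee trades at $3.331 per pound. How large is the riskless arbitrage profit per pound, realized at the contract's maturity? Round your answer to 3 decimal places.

Fair futures: F* = S·e^(carry·T), with carry = (r + u) = 0.0829 + 0.0142 = 0.0971
F* = 2.911 · e^(0.0971 × 1) = 2.911 · e^0.097100 = 2.911 × 1.101971 = $3.2078
Market $3.331 > fair $3.2078: forward overpriced → cash-and-carry (buy spot, short the forward).
At maturity, profit = |F_mkt − F*| = |3.331 − 3.2078| = $0.123 per pound

$0.123 per pound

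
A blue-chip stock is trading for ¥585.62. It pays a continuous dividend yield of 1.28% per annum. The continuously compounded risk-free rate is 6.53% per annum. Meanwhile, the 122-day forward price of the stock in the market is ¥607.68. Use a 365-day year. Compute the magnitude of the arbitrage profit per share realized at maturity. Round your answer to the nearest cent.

¥11.69 per share

Fair forward: F* = S·e^(carry·T), with carry = (r − q) = 0.0653 − 0.0128 = 0.0525
F* = 585.62 · e^(0.0525 × 122/365) = 585.62 · e^0.017548 = 585.62 × 1.017703 = ¥595.9872
Market ¥607.68 > fair ¥595.9872: forward overpriced → cash-and-carry (buy spot, short the forward).
At maturity, profit = |F_mkt − F*| = |607.68 − 595.9872| = ¥11.69 per share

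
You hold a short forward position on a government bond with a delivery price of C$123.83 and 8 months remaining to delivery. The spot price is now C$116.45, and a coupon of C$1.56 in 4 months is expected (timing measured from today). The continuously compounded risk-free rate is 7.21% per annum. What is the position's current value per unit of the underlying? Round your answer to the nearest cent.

C$3.09

PV(remaining coupons) I = 1.56·e^(−0.0721·4/12) = 1.5230
Current forward F = (S − I)·e^(rT) = (116.45 − 1.5230)·e^(0.0721·8/12) = 114.9270 × 1.049241 = 120.5861
Value (long) = (F − K)·e^(−rT) = (120.5861 − 123.83) × 0.953070 = -3.0917
Short position value = −(long value) = C$3.09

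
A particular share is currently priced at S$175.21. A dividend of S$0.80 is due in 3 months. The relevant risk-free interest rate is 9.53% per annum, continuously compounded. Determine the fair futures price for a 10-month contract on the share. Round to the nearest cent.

S$188.85

PV(dividends) I = 0.80·e^(−0.0953·3/12)
I = 0.7812
F = (S − I)·e^(rT) = (175.21 − 0.7812) · e^(0.0953·10/12)
= 174.4288 · e^0.079417 = 174.4288 × 1.082656 = S$188.85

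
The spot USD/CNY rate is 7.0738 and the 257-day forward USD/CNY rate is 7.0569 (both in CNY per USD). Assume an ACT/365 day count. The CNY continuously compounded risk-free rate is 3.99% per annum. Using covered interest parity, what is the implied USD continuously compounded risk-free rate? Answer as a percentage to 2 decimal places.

4.33%

F = S·e^((r_CNY − r_USD)T) ⇒ r_USD = r_CNY − ln(F/S)/T
ln(7.0569/7.0738) = -0.002392; /(257/365) = -0.003397
r_USD = 0.0399 + 0.003397 = 0.043297
r_USD = 4.33%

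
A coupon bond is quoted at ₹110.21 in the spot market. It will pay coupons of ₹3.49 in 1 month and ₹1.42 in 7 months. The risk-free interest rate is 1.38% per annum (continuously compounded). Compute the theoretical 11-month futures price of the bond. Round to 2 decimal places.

₹106.66

PV(coupons) I = 3.49·e^(−0.0138·1/12) + 1.42·e^(−0.0138·7/12)
I = 3.4860 + 1.4086 = 4.8946
F = (S − I)·e^(rT) = (110.21 − 4.8946) · e^(0.0138·11/12)
= 105.3154 · e^0.012650 = 105.3154 × 1.012730 = ₹106.66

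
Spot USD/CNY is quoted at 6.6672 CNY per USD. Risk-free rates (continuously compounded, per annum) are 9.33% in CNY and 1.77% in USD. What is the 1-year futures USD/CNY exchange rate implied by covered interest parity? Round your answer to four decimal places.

7.1908

F = S·e^((r_CNY − r_USD)T) = 6.6672 · e^((0.0933 − 0.0177) × 12/12)
= 6.6672 · e^0.075600 = 6.6672 × 1.078531
F = 7.1908 CNY per USD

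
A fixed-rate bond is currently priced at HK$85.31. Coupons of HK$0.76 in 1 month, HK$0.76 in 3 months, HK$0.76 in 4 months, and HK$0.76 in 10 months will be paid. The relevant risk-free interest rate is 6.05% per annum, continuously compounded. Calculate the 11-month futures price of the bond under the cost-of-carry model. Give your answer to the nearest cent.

PV(coupons) I = 0.76·e^(−0.0605·1/12) + 0.76·e^(−0.0605·3/12) + 0.76·e^(−0.0605·4/12) + 0.76·e^(−0.0605·10/12)
I = 0.7562 + 0.7486 + 0.7448 + 0.7226 = 2.9722
F = (S − I)·e^(rT) = (85.31 − 2.9722) · e^(0.0605·11/12)
= 82.3378 · e^0.055458 = 82.3378 × 1.057025 = HK$87.03

HK$87.03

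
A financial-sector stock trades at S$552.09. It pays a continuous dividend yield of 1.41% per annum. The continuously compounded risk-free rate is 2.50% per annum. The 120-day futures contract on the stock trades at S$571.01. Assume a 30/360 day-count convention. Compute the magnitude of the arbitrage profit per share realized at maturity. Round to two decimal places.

Fair futures: F* = S·e^(carry·T), with carry = (r − q) = 0.0250 − 0.0141 = 0.0109
F* = 552.09 · e^(0.0109 × 120/360) = 552.09 · e^0.003633 = 552.09 × 1.003640 = S$554.0996
Market S$571.01 > fair S$554.0996: forward overpriced → cash-and-carry (buy spot, short the forward).
At maturity, profit = |F_mkt − F*| = |571.01 − 554.0996| = S$16.91 per share

S$16.91 per share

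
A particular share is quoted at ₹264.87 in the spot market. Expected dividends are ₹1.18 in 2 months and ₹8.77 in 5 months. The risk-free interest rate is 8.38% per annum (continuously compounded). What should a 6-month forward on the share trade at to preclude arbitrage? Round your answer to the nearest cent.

₹266.16

PV(dividends) I = 1.18·e^(−0.0838·2/12) + 8.77·e^(−0.0838·5/12)
I = 1.1636 + 8.4691 = 9.6327
F = (S − I)·e^(rT) = (264.87 − 9.6327) · e^(0.0838·6/12)
= 255.2373 · e^0.041900 = 255.2373 × 1.042790 = ₹266.16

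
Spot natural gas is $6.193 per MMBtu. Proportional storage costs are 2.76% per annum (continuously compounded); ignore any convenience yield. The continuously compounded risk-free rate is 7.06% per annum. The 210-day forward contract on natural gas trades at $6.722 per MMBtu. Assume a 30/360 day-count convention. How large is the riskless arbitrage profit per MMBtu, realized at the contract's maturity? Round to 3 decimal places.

Fair forward: F* = S·e^(carry·T), with carry = (r + u) = 0.0706 + 0.0276 = 0.0982
F* = 6.193 · e^(0.0982 × 210/360) = 6.193 · e^0.057283 = 6.193 × 1.058955 = $6.5581
Market $6.722 > fair $6.5581: forward overpriced → cash-and-carry (buy spot, short the forward).
At maturity, profit = |F_mkt − F*| = |6.722 − 6.5581| = $0.164 per MMBtu

$0.164 per MMBtu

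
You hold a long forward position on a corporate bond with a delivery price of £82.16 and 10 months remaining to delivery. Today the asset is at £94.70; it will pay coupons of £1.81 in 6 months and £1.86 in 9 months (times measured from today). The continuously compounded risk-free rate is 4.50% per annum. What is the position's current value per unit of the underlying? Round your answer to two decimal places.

£12.00

PV(remaining coupons) I = 1.81·e^(−0.0450·6/12) + 1.86·e^(−0.0450·9/12) = 3.5680
Current forward F = (S − I)·e^(rT) = (94.70 − 3.5680)·e^(0.0450·10/12) = 91.1320 × 1.038212 = 94.6143
Value (long) = (F − K)·e^(−rT) = (94.6143 − 82.16) × 0.963194 = 11.9959
Value = £12.00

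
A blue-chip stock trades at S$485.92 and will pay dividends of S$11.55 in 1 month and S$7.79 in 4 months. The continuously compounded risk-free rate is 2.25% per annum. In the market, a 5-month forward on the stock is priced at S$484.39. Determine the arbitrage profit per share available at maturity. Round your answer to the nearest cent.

S$13.33 per share

PV(dividends) I = 11.55·e^(−0.0225·1/12) + 7.79·e^(−0.0225·4/12) = 19.2602
Fair forward F* = (S − I)·e^(rT) = (485.92 − 19.2602)·e^0.009375 = 466.6598 × 1.009419 = 471.0553
Market S$484.39 > fair 471.0553: forward overpriced → cash-and-carry (borrow at r, buy the stock and collect the dividends, short the forward).
Profit at T = |F_mkt − F*| = |484.39 − 471.0553| = S$13.33 per share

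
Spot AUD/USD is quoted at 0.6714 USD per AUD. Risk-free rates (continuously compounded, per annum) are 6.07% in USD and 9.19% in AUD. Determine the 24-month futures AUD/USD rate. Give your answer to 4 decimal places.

F = S·e^((r_USD − r_AUD)T) = 0.6714 · e^((0.0607 − 0.0919) × 24/12)
= 0.6714 · e^-0.062400 = 0.6714 × 0.939507
F = 0.6308 USD per AUD

0.6308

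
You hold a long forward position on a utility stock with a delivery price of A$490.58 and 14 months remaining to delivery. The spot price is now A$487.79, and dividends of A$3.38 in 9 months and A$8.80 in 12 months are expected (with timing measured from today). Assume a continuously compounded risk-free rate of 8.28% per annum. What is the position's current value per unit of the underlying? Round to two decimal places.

A$31.11

PV(remaining dividends) I = 3.38·e^(−0.0828·9/12) + 8.80·e^(−0.0828·12/12) = 11.2772
Current forward F = (S − I)·e^(rT) = (487.79 − 11.2772)·e^(0.0828·14/12) = 476.5128 × 1.101420 = 524.8407
Value (long) = (F − K)·e^(−rT) = (524.8407 − 490.58) × 0.907919 = 31.1059
Value = A$31.11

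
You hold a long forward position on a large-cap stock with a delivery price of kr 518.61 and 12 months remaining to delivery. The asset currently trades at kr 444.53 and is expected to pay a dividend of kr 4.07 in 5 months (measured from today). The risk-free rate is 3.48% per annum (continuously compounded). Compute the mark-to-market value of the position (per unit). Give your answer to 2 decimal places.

-kr 60.35

PV(remaining dividends) I = 4.07·e^(−0.0348·5/12) = 4.0114
Current forward F = (S − I)·e^(rT) = (444.53 − 4.0114)·e^(0.0348·12/12) = 440.5186 × 1.035413 = 456.1187
Value (long) = (F − K)·e^(−rT) = (456.1187 − 518.61) × 0.965799 = -60.3540
Value = -kr 60.35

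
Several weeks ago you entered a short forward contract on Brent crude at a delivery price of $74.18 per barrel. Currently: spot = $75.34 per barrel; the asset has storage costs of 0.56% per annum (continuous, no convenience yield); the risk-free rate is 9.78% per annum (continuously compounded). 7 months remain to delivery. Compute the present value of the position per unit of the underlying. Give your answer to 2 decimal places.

-$5.52 per barrel

Current fair forward for the remaining 7 months: F = S·e^((r + u)·T), (r + u) = 0.0978 + 0.0056 = 0.1034
F = 75.34 · e^(0.1034 × 7/12) = 75.34 × 1.062173 = 80.0241
Value of long forward = (F − K)·e^(−rT) = (80.0241 − 74.18) · e^(−0.0978·7/12)
= 5.8441 × 0.944547 = 5.52
Short position value = −(long value) = -$5.52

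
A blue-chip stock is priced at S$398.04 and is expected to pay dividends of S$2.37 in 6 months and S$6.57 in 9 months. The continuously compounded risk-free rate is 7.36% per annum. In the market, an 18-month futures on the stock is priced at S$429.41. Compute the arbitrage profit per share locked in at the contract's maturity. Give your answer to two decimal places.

PV(dividends) I = 2.37·e^(−0.0736·6/12) + 6.57·e^(−0.0736·9/12) = 8.5015
Fair futures F* = (S − I)·e^(rT) = (398.04 − 8.5015)·e^0.110400 = 389.5385 × 1.116725 = 435.0074
Market S$429.41 < fair 435.0074: forward underpriced → reverse cash-and-carry (short the stock, invest proceeds at r, pay the dividends, go long the forward).
Profit at T = |F_mkt − F*| = |429.41 − 435.0074| = S$5.60 per share

S$5.60 per share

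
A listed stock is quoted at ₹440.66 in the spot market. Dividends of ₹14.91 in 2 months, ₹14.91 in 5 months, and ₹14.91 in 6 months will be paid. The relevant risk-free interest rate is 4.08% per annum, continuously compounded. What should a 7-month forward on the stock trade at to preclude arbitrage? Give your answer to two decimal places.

PV(dividends) I = 14.91·e^(−0.0408·2/12) + 14.91·e^(−0.0408·5/12) + 14.91·e^(−0.0408·6/12)
I = 14.8090 + 14.6587 + 14.6089 = 44.0766
F = (S − I)·e^(rT) = (440.66 − 44.0766) · e^(0.0408·7/12)
= 396.5834 · e^0.023800 = 396.5834 × 1.024085 = ₹406.14

₹406.14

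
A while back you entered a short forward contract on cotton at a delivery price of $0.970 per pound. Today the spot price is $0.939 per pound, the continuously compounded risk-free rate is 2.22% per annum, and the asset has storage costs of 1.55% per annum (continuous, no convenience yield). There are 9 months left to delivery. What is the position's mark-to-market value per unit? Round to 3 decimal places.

$0.004 per pound

Current fair forward for the remaining 9 months: F = S·e^((r + u)·T), (r + u) = 0.0222 + 0.0155 = 0.0377
F = 0.939 · e^(0.0377 × 9/12) = 0.939 × 1.028679 = 0.9659
Value of long forward = (F − K)·e^(−rT) = (0.9659 − 0.970) · e^(−0.0222·9/12)
= -0.0041 × 0.983488 = -0.004
Short position value = −(long value) = $0.004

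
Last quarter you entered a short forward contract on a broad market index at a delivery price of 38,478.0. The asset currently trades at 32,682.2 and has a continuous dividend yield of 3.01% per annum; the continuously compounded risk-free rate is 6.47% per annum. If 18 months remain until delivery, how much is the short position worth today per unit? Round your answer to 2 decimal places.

3679.78

Current fair forward for the remaining 18 months: F = S·e^((r − q)·T), (r − q) = 0.0647 − 0.0301 = 0.0346
F = 32682.2 · e^(0.0346 × 18/12) = 32682.2 × 1.05327041 = 34423.1942
Value of long forward = (F − K)·e^(−rT) = (34423.1942 − 38478.0) · e^(−0.0647·18/12)
= -4054.8058 × 0.90751063 = -3679.78
Short position value = −(long value) = 3679.78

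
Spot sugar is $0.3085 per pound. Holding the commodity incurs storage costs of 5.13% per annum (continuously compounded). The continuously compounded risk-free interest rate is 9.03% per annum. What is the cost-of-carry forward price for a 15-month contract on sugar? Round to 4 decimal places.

$0.3682 per pound

Net carry = r + u − y = 0.0903 + 0.0513 − 0.0000 = 0.1416
F = S·e^((r+u−y)T) = 0.3085 · e^(0.1416 × 15/12) = 0.3085 · e^0.177000
= 0.3085 × 1.193631 = $0.3682 per pound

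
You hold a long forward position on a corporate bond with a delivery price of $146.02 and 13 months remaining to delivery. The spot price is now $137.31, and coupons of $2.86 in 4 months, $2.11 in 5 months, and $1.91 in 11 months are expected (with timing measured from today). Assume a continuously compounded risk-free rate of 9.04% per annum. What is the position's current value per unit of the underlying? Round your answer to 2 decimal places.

PV(remaining coupons) I = 2.86·e^(−0.0904·4/12) + 2.11·e^(−0.0904·5/12) + 1.91·e^(−0.0904·11/12) = 6.5652
Current forward F = (S − I)·e^(rT) = (137.31 − 6.5652)·e^(0.0904·13/12) = 130.7448 × 1.102889 = 144.1970
Value (long) = (F − K)·e^(−rT) = (144.1970 − 146.02) × 0.906709 = -1.6529
Value = -$1.65

-$1.65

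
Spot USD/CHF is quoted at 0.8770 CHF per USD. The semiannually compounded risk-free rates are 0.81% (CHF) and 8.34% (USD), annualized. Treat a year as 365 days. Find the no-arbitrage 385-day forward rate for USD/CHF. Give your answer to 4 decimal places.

0.8115

By covered interest parity, F = S · (1+r_CHF/2)^(2T) / (1+r_USD/2)^(2T)
= 0.8770 × 1.008563 / 1.090008 = 0.8770 × 0.925280
F = 0.8115 CHF per USD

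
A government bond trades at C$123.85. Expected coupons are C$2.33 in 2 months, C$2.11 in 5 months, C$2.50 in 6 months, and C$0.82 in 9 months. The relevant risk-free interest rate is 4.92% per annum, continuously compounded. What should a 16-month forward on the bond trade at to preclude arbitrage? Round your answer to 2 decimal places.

C$124.12

PV(coupons) I = 2.33·e^(−0.0492·2/12) + 2.11·e^(−0.0492·5/12) + 2.50·e^(−0.0492·6/12) + 0.82·e^(−0.0492·9/12)
I = 2.3110 + 2.0672 + 2.4393 + 0.7903 = 7.6078
F = (S − I)·e^(rT) = (123.85 − 7.6078) · e^(0.0492·16/12)
= 116.2422 · e^0.065600 = 116.2422 × 1.067800 = C$124.12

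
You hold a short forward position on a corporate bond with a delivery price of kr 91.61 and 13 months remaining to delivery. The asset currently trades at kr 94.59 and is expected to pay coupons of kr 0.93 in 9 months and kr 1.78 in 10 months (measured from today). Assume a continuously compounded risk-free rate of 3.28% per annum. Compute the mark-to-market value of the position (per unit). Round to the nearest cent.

-kr 3.54

PV(remaining coupons) I = 0.93·e^(−0.0328·9/12) + 1.78·e^(−0.0328·10/12) = 2.6394
Current forward F = (S − I)·e^(rT) = (94.59 − 2.6394)·e^(0.0328·13/12) = 91.9506 × 1.036172 = 95.2766
Value (long) = (F − K)·e^(−rT) = (95.2766 − 91.61) × 0.965091 = 3.5386
Short position value = −(long value) = -kr 3.54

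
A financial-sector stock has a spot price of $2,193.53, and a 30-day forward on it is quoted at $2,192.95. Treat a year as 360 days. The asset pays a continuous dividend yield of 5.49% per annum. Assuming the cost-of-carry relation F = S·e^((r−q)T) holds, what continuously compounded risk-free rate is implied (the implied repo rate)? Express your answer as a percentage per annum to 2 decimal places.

From F = S·e^((r−q)T): (r − q) = ln(F/S)/T
ln(2192.95/2193.53) = ln(0.999736) = -0.000264
(r − q) = -0.000264 / (30/360) = -0.003168
r = ln(F/S)/T + q = -0.003168 + 0.0549 = 0.051732
r = 5.17%

5.17%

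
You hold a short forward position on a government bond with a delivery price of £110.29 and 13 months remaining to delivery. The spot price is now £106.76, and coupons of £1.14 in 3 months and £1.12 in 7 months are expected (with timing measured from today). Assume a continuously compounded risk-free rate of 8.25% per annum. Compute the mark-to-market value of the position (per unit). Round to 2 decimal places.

-£3.72

PV(remaining coupons) I = 1.14·e^(−0.0825·3/12) + 1.12·e^(−0.0825·7/12) = 2.1841
Current forward F = (S − I)·e^(rT) = (106.76 − 2.1841)·e^(0.0825·13/12) = 104.5759 × 1.093491 = 114.3528
Value (long) = (F − K)·e^(−rT) = (114.3528 − 110.29) × 0.914503 = 3.7154
Short position value = −(long value) = -£3.72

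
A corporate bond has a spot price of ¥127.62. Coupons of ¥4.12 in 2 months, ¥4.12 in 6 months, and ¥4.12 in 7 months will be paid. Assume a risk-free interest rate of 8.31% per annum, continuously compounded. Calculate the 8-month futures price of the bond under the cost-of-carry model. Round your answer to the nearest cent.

PV(coupons) I = 4.12·e^(−0.0831·2/12) + 4.12·e^(−0.0831·6/12) + 4.12·e^(−0.0831·7/12)
I = 4.0633 + 3.9523 + 3.9250 = 11.9406
F = (S − I)·e^(rT) = (127.62 − 11.9406) · e^(0.0831·8/12)
= 115.6794 · e^0.055400 = 115.6794 × 1.056963 = ¥122.27

¥122.27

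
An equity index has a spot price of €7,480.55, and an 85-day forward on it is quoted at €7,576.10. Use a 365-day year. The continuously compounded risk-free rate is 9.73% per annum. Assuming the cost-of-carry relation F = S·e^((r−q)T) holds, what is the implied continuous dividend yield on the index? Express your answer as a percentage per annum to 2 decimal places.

4.28%

From F = S·e^((r−q)T): (r − q) = ln(F/S)/T
ln(7576.10/7480.55) = ln(1.012773) = 0.012692
(r − q) = 0.012692 / (85/365) = 0.054501
q = r − ln(F/S)/T = 0.0973 − 0.054501 = 0.042799
q = 4.28%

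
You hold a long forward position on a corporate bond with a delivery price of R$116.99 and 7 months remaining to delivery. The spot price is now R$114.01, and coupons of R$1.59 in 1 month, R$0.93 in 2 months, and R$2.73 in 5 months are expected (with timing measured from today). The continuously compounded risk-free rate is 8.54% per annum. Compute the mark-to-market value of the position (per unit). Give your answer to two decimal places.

-R$2.42

PV(remaining coupons) I = 1.59·e^(−0.0854·1/12) + 0.93·e^(−0.0854·2/12) + 2.73·e^(−0.0854·5/12) = 5.1301
Current forward F = (S − I)·e^(rT) = (114.01 − 5.1301)·e^(0.0854·7/12) = 108.8799 × 1.051078 = 114.4413
Value (long) = (F − K)·e^(−rT) = (114.4413 − 116.99) × 0.951404 = -2.4248
Value = -R$2.42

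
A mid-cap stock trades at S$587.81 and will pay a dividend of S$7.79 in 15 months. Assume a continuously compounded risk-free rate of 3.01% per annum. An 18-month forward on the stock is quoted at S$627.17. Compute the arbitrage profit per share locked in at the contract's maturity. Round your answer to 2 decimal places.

S$20.06 per share

PV(dividends) I = 7.79·e^(−0.0301·15/12) = 7.5023
Fair forward F* = (S − I)·e^(rT) = (587.81 − 7.5023)·e^0.045150 = 580.3077 × 1.046185 = 607.1092
Market S$627.17 > fair 607.1092: forward overpriced → cash-and-carry (borrow at r, buy the stock and collect the dividends, short the forward).
Profit at T = |F_mkt − F*| = |627.17 − 607.1092| = S$20.06 per share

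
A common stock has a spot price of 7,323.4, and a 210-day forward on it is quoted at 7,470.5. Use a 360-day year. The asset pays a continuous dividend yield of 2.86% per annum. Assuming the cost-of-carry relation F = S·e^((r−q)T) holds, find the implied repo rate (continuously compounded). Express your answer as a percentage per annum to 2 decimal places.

From F = S·e^((r−q)T): (r − q) = ln(F/S)/T
ln(7470.5/7323.4) = ln(1.020086) = 0.019887
(r − q) = 0.019887 / (210/360) = 0.034092
r = ln(F/S)/T + q = 0.034092 + 0.0286 = 0.062692
r = 6.27%

6.27%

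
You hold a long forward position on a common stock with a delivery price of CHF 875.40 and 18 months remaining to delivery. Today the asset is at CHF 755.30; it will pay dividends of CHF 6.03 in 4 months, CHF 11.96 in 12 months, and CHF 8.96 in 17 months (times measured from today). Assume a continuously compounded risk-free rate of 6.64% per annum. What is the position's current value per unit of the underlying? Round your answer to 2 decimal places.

PV(remaining dividends) I = 6.03·e^(−0.0664·4/12) + 11.96·e^(−0.0664·12/12) + 8.96·e^(−0.0664·17/12) = 25.2452
Current forward F = (S − I)·e^(rT) = (755.30 − 25.2452)·e^(0.0664·18/12) = 730.0548 × 1.104729 = 806.5127
Value (long) = (F − K)·e^(−rT) = (806.5127 − 875.40) × 0.905199 = -62.3567
Value = -CHF 62.36

-CHF 62.36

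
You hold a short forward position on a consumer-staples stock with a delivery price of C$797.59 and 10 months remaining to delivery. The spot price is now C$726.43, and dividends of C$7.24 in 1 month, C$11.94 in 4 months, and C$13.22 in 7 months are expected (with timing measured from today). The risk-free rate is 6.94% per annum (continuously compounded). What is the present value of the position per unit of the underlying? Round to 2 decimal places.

C$57.90

PV(remaining dividends) I = 7.24·e^(−0.0694·1/12) + 11.94·e^(−0.0694·4/12) + 13.22·e^(−0.0694·7/12) = 31.5607
Current forward F = (S − I)·e^(rT) = (726.43 − 31.5607)·e^(0.0694·10/12) = 694.8693 × 1.059538 = 736.2404
Value (long) = (F − K)·e^(−rT) = (736.2404 − 797.59) × 0.943807 = -57.9022
Short position value = −(long value) = C$57.90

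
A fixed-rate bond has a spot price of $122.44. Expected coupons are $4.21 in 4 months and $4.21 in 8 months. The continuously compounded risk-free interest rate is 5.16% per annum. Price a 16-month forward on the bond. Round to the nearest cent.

PV(coupons) I = 4.21·e^(−0.0516·4/12) + 4.21·e^(−0.0516·8/12)
I = 4.1382 + 4.0676 = 8.2058
F = (S − I)·e^(rT) = (122.44 − 8.2058) · e^(0.0516·16/12)
= 114.2342 · e^0.068800 = 114.2342 × 1.071222 = $122.37

$122.37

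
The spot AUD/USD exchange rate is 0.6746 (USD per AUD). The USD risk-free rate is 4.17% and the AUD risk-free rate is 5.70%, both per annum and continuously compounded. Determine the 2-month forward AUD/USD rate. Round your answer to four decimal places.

F = S·e^((r_USD − r_AUD)T) = 0.6746 · e^((0.0417 − 0.0570) × 2/12)
= 0.6746 · e^-0.002550 = 0.6746 × 0.997453
F = 0.6729 USD per AUD

0.6729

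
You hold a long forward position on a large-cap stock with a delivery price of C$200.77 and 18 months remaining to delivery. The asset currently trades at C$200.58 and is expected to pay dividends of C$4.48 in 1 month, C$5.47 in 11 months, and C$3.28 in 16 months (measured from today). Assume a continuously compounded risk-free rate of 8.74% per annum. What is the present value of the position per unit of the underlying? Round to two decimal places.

PV(remaining dividends) I = 4.48·e^(−0.0874·1/12) + 5.47·e^(−0.0874·11/12) + 3.28·e^(−0.0874·16/12) = 12.4155
Current forward F = (S − I)·e^(rT) = (200.58 − 12.4155)·e^(0.0874·18/12) = 188.1645 × 1.140082 = 214.5230
Value (long) = (F − K)·e^(−rT) = (214.5230 − 200.77) × 0.877130 = 12.0632
Value = C$12.06

C$12.06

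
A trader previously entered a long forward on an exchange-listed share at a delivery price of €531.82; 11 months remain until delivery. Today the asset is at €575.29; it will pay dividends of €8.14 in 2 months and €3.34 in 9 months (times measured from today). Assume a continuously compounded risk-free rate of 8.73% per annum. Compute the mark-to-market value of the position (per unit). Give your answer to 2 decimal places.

€73.22

PV(remaining dividends) I = 8.14·e^(−0.0873·2/12) + 3.34·e^(−0.0873·9/12) = 11.1507
Current forward F = (S − I)·e^(rT) = (575.29 − 11.1507)·e^(0.0873·11/12) = 564.1393 × 1.083314 = 611.1400
Value (long) = (F − K)·e^(−rT) = (611.1400 − 531.82) × 0.923093 = 73.2197
Value = €73.22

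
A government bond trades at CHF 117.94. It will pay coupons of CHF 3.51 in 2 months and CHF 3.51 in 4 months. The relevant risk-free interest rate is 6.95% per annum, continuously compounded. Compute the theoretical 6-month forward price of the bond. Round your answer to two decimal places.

CHF 114.97

PV(coupons) I = 3.51·e^(−0.0695·2/12) + 3.51·e^(−0.0695·4/12)
I = 3.4696 + 3.4296 = 6.8992
F = (S − I)·e^(rT) = (117.94 − 6.8992) · e^(0.0695·6/12)
= 111.0408 · e^0.034750 = 111.0408 × 1.035361 = CHF 114.97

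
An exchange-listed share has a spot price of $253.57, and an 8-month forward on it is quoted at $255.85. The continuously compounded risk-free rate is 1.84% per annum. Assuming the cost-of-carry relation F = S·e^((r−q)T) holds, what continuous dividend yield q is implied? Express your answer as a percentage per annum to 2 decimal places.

0.50%

From F = S·e^((r−q)T): (r − q) = ln(F/S)/T
ln(255.85/253.57) = ln(1.008992) = 0.008952
(r − q) = 0.008952 / (8/12) = 0.013428
q = r − ln(F/S)/T = 0.0184 − 0.013428 = 0.004972
q = 0.50%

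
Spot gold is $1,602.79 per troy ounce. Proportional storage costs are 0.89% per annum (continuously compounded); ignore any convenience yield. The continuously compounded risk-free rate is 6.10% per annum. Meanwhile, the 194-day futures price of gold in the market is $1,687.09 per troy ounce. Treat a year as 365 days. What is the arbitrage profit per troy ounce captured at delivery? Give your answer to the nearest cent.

Fair futures: F* = S·e^(carry·T), with carry = (r + u) = 0.0610 + 0.0089 = 0.0699
F* = 1602.79 · e^(0.0699 × 194/365) = 1602.79 · e^0.03715233 = 1602.79 × 1.03785110 = $1663.4574
Market $1687.09 > fair $1663.4574: forward overpriced → cash-and-carry (buy spot, short the forward).
At maturity, profit = |F_mkt − F*| = |1687.09 − 1663.4574| = $23.63 per troy ounce

$23.63 per troy ounce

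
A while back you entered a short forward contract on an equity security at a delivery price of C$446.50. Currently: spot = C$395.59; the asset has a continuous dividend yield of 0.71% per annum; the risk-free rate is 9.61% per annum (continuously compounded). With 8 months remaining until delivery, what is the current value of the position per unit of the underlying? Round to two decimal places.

Current fair forward for the remaining 8 months: F = S·e^((r − q)·T), (r − q) = 0.0961 − 0.0071 = 0.0890
F = 395.59 · e^(0.0890 × 8/12) = 395.59 × 1.061129 = 419.7720
Value of long forward = (F − K)·e^(−rT) = (419.7720 − 446.50) · e^(−0.0961·8/12)
= -26.7280 × 0.937942 = -25.07
Short position value = −(long value) = C$25.07

C$25.07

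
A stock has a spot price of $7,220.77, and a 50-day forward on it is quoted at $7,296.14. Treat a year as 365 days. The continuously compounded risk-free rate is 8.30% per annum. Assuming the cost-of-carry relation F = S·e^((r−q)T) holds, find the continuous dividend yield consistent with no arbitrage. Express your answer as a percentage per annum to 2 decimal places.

From F = S·e^((r−q)T): (r − q) = ln(F/S)/T
ln(7296.14/7220.77) = ln(1.010438) = 0.010384
(r − q) = 0.010384 / (50/365) = 0.075803
q = r − ln(F/S)/T = 0.0830 − 0.075803 = 0.007197
q = 0.72%

0.72%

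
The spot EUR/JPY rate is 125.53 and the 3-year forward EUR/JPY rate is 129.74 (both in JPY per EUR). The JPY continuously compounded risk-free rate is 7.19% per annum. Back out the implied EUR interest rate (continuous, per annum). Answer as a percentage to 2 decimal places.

6.09%

F = S·e^((r_JPY − r_EUR)T) ⇒ r_EUR = r_JPY − ln(F/S)/T
ln(129.74/125.53) = 0.032988; /(3) = 0.010996
r_EUR = 0.0719 − 0.010996 = 0.060904
r_EUR = 6.09%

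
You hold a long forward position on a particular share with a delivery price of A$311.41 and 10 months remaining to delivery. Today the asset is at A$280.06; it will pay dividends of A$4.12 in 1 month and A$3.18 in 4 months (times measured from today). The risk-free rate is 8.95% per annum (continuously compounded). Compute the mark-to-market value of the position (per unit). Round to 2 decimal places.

-A$16.14

PV(remaining dividends) I = 4.12·e^(−0.0895·1/12) + 3.18·e^(−0.0895·4/12) = 7.1759
Current forward F = (S − I)·e^(rT) = (280.06 − 7.1759)·e^(0.0895·10/12) = 272.8841 × 1.077435 = 294.0149
Value (long) = (F − K)·e^(−rT) = (294.0149 − 311.41) × 0.928130 = -16.1449
Value = -A$16.14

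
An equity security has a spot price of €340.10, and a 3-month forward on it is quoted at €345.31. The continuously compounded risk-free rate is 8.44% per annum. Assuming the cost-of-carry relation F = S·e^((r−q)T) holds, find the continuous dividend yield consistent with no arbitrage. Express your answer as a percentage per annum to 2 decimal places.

2.36%

From F = S·e^((r−q)T): (r − q) = ln(F/S)/T
ln(345.31/340.10) = ln(1.015319) = 0.015203
(r − q) = 0.015203 / (3/12) = 0.060812
q = r − ln(F/S)/T = 0.0844 − 0.060812 = 0.023588
q = 2.36%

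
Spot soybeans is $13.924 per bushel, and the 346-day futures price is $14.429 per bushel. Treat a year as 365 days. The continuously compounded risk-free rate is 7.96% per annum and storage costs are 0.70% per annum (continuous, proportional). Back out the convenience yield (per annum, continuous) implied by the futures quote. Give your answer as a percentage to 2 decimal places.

4.90%

F = S·e^((r+u−y)T) ⇒ (r+u−y) = ln(F/S)/T
ln(14.429/13.924) = 0.035626; /T ⇒ 0.037582
y = r + u − ln(F/S)/T = 0.0796 + 0.0070 − 0.037582 = 0.049018
y = 4.90%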